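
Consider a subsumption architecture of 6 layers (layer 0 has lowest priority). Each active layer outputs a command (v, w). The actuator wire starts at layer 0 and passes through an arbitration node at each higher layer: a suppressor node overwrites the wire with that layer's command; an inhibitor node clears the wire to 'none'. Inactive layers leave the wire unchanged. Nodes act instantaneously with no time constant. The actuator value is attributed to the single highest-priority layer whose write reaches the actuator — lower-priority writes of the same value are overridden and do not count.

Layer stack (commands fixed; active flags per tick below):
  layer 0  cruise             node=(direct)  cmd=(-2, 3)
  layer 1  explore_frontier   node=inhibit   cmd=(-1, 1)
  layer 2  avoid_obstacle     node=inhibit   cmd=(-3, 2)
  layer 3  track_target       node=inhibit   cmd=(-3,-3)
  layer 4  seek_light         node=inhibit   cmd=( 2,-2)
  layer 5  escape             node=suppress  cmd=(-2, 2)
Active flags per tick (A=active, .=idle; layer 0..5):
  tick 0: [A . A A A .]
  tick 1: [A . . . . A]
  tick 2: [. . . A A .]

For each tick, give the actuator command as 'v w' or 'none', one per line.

tick 0:
  L0 cruise: active, feeds wire = (-2, 3)
  L1 explore_frontier: idle → wire stays (-2, 3)
  L2 avoid_obstacle: active, inhibitor → wire = none
  L3 track_target: active, inhibitor → wire = none
  L4 seek_light: active, inhibitor → wire = none
  L5 escape: idle → wire stays none
  actuator = none
tick 1:
  L0 cruise: active, feeds wire = (-2, 3)
  L1 explore_frontier: idle → wire stays (-2, 3)
  L2 avoid_obstacle: idle → wire stays (-2, 3)
  L3 track_target: idle → wire stays (-2, 3)
  L4 seek_light: idle → wire stays (-2, 3)
  L5 escape: active, suppressor → wire = (-2, 2)
  actuator = (-2, 2)
tick 2:
  L0 cruise: idle → wire = none
  L1 explore_frontier: idle → wire stays none
  L2 avoid_obstacle: idle → wire stays none
  L3 track_target: active, inhibitor → wire = none
  L4 seek_light: active, inhibitor → wire = none
  L5 escape: idle → wire stays none
  actuator = none

none
-2 2
none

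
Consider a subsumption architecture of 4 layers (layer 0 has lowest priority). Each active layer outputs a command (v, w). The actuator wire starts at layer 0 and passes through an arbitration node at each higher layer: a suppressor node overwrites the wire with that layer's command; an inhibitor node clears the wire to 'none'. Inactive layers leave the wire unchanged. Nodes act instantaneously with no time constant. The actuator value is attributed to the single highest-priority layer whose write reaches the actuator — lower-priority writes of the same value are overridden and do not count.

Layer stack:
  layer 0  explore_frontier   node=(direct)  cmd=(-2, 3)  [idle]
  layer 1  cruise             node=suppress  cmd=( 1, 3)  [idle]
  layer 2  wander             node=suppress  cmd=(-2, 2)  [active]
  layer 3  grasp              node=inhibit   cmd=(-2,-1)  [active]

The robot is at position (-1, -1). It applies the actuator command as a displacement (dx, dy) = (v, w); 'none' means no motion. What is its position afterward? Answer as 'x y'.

L0 explore_frontier: idle → wire = none
L1 cruise: idle → wire stays none
L2 wander: active, suppressor → wire = (-2, 2)
L3 grasp: active, inhibitor → wire = none
actuator = none
position: (-1, -1) + none = (-1, -1)

-1 -1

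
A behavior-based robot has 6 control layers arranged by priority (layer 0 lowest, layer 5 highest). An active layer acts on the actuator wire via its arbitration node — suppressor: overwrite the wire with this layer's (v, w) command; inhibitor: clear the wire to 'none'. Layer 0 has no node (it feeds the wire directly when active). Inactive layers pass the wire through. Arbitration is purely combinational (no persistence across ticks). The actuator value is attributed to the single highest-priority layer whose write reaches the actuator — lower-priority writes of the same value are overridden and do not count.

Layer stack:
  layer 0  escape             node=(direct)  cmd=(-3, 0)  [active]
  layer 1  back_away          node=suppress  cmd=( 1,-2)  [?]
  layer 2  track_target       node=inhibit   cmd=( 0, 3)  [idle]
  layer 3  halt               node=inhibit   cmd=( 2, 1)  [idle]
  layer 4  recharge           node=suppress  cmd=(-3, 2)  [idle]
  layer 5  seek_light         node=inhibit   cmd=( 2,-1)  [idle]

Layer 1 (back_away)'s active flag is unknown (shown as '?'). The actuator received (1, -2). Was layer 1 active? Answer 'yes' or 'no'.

yes

If layer 1 is active=yes:
  actuator would be (1, -2)
If layer 1 is active=no:
  actuator would be (-3, 0)
Observed (1, -2), so layer 1 was active.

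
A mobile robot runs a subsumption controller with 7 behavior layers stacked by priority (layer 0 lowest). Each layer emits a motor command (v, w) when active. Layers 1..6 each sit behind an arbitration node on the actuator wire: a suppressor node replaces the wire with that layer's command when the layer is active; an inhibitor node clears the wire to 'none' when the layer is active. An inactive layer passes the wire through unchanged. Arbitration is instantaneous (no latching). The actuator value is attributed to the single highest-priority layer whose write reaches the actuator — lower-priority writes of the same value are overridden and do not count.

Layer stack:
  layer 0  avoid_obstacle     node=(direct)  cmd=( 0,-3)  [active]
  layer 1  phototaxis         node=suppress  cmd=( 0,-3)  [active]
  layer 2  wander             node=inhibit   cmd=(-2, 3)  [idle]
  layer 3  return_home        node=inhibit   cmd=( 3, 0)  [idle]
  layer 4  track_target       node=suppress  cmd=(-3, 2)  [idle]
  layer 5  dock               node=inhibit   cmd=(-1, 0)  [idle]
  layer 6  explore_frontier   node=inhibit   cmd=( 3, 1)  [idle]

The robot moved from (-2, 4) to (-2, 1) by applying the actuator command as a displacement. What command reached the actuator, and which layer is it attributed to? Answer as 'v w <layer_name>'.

displacement = (-2, 1) − (-2, 4) = (0, -3)
layer 0 (avoid_obstacle) active — direct: (0, -3)
layer 1 (phototaxis) active — suppresses: (0, -3)
layer 2 (wander) idle — unchanged: (0, -3)
layer 3 (return_home) idle — unchanged: (0, -3)
layer 4 (track_target) idle — unchanged: (0, -3)
layer 5 (dock) idle — unchanged: (0, -3)
layer 6 (explore_frontier) idle — unchanged: (0, -3)
→ actuator (0, -3) — from layer 1 (phototaxis)

0 -3 phototaxis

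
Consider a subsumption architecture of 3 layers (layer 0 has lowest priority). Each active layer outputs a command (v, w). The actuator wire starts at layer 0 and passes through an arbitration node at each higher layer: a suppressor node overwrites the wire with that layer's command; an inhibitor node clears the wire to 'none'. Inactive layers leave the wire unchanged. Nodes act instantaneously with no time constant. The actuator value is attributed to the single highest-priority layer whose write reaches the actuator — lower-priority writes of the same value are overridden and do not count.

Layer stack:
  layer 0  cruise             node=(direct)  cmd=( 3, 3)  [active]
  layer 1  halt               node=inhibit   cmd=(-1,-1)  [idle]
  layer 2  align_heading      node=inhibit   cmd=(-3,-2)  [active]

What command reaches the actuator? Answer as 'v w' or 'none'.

none

L0 cruise: active, feeds wire = (3, 3)
L1 halt: idle → wire stays (3, 3)
L2 align_heading: active, inhibitor → wire = none
actuator = none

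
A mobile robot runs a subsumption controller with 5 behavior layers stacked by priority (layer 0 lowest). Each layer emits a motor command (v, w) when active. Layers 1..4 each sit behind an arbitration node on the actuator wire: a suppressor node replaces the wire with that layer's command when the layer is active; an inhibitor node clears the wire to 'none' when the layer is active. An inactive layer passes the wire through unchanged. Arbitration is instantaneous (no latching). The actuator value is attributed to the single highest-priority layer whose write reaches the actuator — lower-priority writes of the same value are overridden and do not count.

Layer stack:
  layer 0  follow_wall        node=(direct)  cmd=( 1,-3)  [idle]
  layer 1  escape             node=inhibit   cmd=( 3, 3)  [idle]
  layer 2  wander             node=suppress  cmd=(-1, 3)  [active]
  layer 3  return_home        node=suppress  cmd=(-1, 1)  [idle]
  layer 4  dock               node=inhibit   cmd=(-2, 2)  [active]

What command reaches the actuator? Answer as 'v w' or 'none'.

L0 follow_wall: idle → wire = none
L1 escape: idle → wire stays none
L2 wander: active, suppressor → wire = (-1, 3)
L3 return_home: idle → wire stays (-1, 3)
L4 dock: active, inhibitor → wire = none
actuator = none

none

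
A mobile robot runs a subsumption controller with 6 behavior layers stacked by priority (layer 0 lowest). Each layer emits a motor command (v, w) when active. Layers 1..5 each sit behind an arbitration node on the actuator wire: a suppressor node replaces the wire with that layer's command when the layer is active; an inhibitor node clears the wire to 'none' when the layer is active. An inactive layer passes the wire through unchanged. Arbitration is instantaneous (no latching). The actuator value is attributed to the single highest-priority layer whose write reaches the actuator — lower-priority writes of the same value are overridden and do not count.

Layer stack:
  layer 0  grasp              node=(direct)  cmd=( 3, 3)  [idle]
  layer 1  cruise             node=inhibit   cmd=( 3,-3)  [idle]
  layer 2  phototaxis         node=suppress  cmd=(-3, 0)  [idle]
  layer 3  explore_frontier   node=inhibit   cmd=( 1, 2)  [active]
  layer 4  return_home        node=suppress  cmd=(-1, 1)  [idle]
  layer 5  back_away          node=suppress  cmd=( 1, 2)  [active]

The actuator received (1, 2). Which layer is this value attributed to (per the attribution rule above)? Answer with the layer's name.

back_away

layer 0 (grasp) idle — none
layer 1 (cruise) idle — unchanged: none
layer 2 (phototaxis) idle — unchanged: none
layer 3 (explore_frontier) active — inhibits: none
layer 4 (return_home) idle — unchanged: none
layer 5 (back_away) active — suppresses: (1, 2)
→ actuator (1, 2)
last writer: layer 5 = back_away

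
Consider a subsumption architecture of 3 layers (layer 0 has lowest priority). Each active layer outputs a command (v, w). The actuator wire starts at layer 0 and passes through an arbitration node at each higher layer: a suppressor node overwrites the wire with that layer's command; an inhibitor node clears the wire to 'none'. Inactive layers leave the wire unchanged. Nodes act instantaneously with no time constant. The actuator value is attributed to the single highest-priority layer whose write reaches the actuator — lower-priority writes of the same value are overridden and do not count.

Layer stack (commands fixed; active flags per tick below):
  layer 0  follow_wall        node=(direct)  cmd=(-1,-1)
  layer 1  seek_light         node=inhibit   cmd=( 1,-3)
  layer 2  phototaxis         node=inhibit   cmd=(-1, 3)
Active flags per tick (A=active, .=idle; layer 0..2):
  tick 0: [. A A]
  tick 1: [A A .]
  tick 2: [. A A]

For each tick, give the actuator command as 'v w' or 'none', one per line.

tick 0:
  [0] follow_wall off; wire := none
  [1] seek_light on (inhibit); wire := none
  [2] phototaxis on (inhibit); wire := none
  output none
tick 1:
  [0] follow_wall on; wire := (-1, -1)
  [1] seek_light on (inhibit); wire := none
  [2] phototaxis off; pass none
  output none
tick 2:
  [0] follow_wall off; wire := none
  [1] seek_light on (inhibit); wire := none
  [2] phototaxis on (inhibit); wire := none
  output none

none
none
none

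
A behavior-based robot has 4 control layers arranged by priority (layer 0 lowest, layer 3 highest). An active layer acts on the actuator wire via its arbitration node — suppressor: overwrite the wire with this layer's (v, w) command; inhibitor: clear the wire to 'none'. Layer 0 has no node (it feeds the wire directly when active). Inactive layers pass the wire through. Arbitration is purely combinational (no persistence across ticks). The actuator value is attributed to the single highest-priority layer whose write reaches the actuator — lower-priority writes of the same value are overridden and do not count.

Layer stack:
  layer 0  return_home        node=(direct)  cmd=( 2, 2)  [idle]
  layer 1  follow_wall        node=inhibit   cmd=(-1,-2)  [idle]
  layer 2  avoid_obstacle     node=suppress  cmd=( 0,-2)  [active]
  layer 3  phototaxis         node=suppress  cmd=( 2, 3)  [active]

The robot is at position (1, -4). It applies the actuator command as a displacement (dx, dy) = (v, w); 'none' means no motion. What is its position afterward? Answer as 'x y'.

L0 return_home: idle → wire = none
L1 follow_wall: idle → wire stays none
L2 avoid_obstacle: active, suppressor → wire = (0, -2)
L3 phototaxis: active, suppressor → wire = (2, 3)
actuator = (2, 3)
position: (1, -4) + (2, 3) = (3, -1)

3 -1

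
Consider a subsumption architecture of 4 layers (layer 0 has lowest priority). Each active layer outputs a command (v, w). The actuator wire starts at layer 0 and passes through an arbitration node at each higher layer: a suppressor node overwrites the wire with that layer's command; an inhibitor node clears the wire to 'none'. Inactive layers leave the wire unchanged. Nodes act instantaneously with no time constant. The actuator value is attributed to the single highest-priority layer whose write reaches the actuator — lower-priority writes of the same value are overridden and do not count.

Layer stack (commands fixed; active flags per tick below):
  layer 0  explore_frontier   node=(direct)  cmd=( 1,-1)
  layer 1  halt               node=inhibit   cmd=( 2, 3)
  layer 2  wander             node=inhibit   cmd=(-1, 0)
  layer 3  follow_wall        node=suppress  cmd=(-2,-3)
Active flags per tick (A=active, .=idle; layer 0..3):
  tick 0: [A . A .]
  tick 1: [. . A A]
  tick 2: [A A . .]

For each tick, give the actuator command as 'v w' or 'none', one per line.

tick 0:
  L0 explore_frontier: active, feeds wire = (1, -1)
  L1 halt: idle → wire stays (1, -1)
  L2 wander: active, inhibitor → wire = none
  L3 follow_wall: idle → wire stays none
  actuator = none
tick 1:
  L0 explore_frontier: idle → wire = none
  L1 halt: idle → wire stays none
  L2 wander: active, inhibitor → wire = none
  L3 follow_wall: active, suppressor → wire = (-2, -3)
  actuator = (-2, -3)
tick 2:
  L0 explore_frontier: active, feeds wire = (1, -1)
  L1 halt: active, inhibitor → wire = none
  L2 wander: idle → wire stays none
  L3 follow_wall: idle → wire stays none
  actuator = none

none
-2 -3
none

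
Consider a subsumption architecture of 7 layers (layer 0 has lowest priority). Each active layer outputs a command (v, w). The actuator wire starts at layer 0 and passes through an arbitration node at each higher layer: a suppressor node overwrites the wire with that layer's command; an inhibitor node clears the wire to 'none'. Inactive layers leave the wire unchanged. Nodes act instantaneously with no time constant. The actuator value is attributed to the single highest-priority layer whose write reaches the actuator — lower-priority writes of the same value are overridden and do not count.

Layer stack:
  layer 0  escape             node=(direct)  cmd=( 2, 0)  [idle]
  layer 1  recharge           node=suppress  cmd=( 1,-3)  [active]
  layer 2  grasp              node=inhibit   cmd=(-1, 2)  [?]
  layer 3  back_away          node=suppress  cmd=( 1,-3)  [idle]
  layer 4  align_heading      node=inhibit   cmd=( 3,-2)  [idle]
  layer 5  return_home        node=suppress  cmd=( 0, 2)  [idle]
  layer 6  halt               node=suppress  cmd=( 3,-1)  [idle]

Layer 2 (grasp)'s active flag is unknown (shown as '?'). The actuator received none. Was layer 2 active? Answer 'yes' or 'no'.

yes

If layer 2 is active=yes:
  actuator would be none
If layer 2 is active=no:
  actuator would be (1, -3)
Observed none, so layer 2 was active.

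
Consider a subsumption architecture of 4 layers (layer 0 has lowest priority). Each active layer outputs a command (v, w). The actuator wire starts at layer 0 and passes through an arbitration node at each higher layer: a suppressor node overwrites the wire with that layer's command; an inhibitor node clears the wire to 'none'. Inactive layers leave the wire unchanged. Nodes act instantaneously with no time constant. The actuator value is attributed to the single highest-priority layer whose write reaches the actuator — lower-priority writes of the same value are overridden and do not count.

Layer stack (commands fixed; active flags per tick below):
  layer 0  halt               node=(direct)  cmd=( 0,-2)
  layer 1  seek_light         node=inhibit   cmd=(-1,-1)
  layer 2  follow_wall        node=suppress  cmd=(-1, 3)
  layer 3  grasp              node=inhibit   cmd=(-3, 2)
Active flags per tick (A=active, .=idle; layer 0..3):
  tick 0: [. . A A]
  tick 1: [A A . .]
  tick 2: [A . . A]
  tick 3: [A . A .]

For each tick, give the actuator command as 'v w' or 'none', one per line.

tick 0:
  layer 0 (halt) idle — none
  layer 1 (seek_light) idle — unchanged: none
  layer 2 (follow_wall) active — suppresses: (-1, 3)
  layer 3 (grasp) active — inhibits: none
  → actuator none
tick 1:
  layer 0 (halt) active — direct: (0, -2)
  layer 1 (seek_light) active — inhibits: none
  layer 2 (follow_wall) idle — unchanged: none
  layer 3 (grasp) idle — unchanged: none
  → actuator none
tick 2:
  layer 0 (halt) active — direct: (0, -2)
  layer 1 (seek_light) idle — unchanged: (0, -2)
  layer 2 (follow_wall) idle — unchanged: (0, -2)
  layer 3 (grasp) active — inhibits: none
  → actuator none
tick 3:
  layer 0 (halt) active — direct: (0, -2)
  layer 1 (seek_light) idle — unchanged: (0, -2)
  layer 2 (follow_wall) active — suppresses: (-1, 3)
  layer 3 (grasp) idle — unchanged: (-1, 3)
  → actuator (-1, 3)

none
none
none
-1 3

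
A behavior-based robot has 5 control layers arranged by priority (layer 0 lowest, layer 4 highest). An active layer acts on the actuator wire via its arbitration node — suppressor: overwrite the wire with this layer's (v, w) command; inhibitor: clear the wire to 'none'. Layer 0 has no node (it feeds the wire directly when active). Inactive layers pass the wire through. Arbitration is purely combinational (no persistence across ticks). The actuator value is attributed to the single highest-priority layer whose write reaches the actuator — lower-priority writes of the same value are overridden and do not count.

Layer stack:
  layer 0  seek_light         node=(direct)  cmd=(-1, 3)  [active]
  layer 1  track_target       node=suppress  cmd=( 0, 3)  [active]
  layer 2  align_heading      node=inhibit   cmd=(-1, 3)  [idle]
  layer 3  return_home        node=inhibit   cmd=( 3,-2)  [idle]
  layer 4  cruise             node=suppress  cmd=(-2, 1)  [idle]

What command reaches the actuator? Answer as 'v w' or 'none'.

L0 seek_light: active, feeds wire = (-1, 3)
L1 track_target: active, suppressor → wire = (0, 3)
L2 align_heading: idle → wire stays (0, 3)
L3 return_home: idle → wire stays (0, 3)
L4 cruise: idle → wire stays (0, 3)
actuator = (0, 3)

0 3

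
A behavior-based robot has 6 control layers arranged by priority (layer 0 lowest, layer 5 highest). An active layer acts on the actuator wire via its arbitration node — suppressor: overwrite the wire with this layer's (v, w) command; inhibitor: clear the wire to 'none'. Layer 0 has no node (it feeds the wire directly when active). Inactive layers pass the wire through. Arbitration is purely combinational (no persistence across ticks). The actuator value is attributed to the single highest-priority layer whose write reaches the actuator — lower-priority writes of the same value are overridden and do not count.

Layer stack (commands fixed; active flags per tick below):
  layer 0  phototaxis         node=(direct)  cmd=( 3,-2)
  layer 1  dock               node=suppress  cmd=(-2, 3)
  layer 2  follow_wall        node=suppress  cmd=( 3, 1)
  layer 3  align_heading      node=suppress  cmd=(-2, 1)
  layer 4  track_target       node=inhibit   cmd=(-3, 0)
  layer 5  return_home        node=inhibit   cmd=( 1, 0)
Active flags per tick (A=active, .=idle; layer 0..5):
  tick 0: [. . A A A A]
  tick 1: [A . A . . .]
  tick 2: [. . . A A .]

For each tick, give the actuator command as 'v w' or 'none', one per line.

none
3 1
none

tick 0:
  L0 phototaxis: idle → wire = none
  L1 dock: idle → wire stays none
  L2 follow_wall: active, suppressor → wire = (3, 1)
  L3 align_heading: active, suppressor → wire = (-2, 1)
  L4 track_target: active, inhibitor → wire = none
  L5 return_home: active, inhibitor → wire = none
  actuator = none
tick 1:
  L0 phototaxis: active, feeds wire = (3, -2)
  L1 dock: idle → wire stays (3, -2)
  L2 follow_wall: active, suppressor → wire = (3, 1)
  L3 align_heading: idle → wire stays (3, 1)
  L4 track_target: idle → wire stays (3, 1)
  L5 return_home: idle → wire stays (3, 1)
  actuator = (3, 1)
tick 2:
  L0 phototaxis: idle → wire = none
  L1 dock: idle → wire stays none
  L2 follow_wall: idle → wire stays none
  L3 align_heading: active, suppressor → wire = (-2, 1)
  L4 track_target: active, inhibitor → wire = none
  L5 return_home: idle → wire stays none
  actuator = none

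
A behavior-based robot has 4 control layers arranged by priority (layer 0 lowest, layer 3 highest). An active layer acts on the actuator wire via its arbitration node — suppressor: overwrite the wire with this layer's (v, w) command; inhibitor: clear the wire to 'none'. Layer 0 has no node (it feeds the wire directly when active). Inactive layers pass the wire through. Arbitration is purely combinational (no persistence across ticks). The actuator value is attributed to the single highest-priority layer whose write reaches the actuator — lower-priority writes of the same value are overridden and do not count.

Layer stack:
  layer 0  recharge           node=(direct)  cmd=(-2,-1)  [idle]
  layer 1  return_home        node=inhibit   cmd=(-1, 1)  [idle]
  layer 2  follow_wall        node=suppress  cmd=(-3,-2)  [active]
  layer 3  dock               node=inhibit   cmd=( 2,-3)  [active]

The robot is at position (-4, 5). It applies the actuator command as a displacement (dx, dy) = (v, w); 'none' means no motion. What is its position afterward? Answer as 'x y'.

layer 0 (recharge) idle — none
layer 1 (return_home) idle — unchanged: none
layer 2 (follow_wall) active — suppresses: (-3, -2)
layer 3 (dock) active — inhibits: none
→ actuator none
position: (-4, 5) + none = (-4, 5)

-4 5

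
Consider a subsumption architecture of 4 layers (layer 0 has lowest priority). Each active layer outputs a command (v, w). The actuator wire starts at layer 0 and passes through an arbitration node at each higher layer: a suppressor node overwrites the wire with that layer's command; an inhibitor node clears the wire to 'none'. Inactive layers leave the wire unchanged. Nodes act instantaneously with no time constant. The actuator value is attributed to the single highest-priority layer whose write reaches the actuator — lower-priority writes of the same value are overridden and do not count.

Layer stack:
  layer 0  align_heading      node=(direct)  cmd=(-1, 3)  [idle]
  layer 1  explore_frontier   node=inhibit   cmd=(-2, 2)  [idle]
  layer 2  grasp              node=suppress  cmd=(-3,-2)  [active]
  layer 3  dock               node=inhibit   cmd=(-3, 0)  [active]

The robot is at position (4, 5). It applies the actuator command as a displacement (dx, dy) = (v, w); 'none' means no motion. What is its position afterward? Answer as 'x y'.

layer 0 (align_heading) idle — none
layer 1 (explore_frontier) idle — unchanged: none
layer 2 (grasp) active — suppresses: (-3, -2)
layer 3 (dock) active — inhibits: none
→ actuator none
position: (4, 5) + none = (4, 5)

4 5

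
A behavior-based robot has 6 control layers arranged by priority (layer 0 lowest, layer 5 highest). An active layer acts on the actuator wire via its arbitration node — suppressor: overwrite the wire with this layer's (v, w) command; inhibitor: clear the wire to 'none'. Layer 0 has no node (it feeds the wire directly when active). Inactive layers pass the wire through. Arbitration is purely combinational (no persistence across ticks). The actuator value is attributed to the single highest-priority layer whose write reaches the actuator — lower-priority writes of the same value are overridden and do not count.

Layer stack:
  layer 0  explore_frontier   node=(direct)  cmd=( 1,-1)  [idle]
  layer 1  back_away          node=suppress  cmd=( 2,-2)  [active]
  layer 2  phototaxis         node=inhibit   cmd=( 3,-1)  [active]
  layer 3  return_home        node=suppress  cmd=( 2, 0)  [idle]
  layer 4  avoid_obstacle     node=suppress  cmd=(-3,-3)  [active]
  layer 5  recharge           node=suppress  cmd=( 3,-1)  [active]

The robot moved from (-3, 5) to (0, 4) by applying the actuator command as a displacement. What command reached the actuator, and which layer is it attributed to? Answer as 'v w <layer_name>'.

3 -1 recharge

displacement = (0, 4) − (-3, 5) = (3, -1)
L0 explore_frontier: idle → wire = none
L1 back_away: active, suppressor → wire = (2, -2)
L2 phototaxis: active, inhibitor → wire = none
L3 return_home: idle → wire stays none
L4 avoid_obstacle: active, suppressor → wire = (-3, -3)
L5 recharge: active, suppressor → wire = (3, -1)
actuator = (3, -1) — from layer 5 (recharge)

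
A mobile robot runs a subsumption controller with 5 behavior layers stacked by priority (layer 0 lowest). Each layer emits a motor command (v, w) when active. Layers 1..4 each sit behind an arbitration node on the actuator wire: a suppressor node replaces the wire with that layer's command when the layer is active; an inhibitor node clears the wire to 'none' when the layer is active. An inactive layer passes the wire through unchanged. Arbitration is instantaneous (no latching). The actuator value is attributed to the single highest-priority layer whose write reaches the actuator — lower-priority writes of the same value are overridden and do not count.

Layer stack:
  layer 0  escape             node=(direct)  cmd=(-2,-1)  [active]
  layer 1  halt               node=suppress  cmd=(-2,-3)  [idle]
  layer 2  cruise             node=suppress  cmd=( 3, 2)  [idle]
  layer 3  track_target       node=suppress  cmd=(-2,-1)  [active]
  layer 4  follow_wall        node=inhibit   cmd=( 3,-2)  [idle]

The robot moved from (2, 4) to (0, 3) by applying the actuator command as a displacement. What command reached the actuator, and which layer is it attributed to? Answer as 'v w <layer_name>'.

-2 -1 track_target

displacement = (0, 3) − (2, 4) = (-2, -1)
layer 0 (escape) active — direct: (-2, -1)
layer 1 (halt) idle — unchanged: (-2, -1)
layer 2 (cruise) idle — unchanged: (-2, -1)
layer 3 (track_target) active — suppresses: (-2, -1)
layer 4 (follow_wall) idle — unchanged: (-2, -1)
→ actuator (-2, -1) — from layer 3 (track_target)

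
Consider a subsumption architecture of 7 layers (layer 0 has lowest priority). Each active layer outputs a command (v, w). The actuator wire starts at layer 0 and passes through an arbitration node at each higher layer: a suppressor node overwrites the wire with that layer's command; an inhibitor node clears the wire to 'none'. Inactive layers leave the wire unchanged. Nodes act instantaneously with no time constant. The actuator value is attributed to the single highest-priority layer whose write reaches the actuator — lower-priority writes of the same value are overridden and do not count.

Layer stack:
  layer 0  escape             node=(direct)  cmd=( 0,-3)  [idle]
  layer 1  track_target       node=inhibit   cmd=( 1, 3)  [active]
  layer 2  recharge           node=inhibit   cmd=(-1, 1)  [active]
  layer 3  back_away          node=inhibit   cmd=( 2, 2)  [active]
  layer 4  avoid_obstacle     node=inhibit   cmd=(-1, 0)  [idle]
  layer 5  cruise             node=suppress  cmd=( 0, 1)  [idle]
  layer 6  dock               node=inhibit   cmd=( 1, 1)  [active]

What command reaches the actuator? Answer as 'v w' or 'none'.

[0] escape off; wire := none
[1] track_target on (inhibit); wire := none
[2] recharge on (inhibit); wire := none
[3] back_away on (inhibit); wire := none
[4] avoid_obstacle off; pass none
[5] cruise off; pass none
[6] dock on (inhibit); wire := none
output none

none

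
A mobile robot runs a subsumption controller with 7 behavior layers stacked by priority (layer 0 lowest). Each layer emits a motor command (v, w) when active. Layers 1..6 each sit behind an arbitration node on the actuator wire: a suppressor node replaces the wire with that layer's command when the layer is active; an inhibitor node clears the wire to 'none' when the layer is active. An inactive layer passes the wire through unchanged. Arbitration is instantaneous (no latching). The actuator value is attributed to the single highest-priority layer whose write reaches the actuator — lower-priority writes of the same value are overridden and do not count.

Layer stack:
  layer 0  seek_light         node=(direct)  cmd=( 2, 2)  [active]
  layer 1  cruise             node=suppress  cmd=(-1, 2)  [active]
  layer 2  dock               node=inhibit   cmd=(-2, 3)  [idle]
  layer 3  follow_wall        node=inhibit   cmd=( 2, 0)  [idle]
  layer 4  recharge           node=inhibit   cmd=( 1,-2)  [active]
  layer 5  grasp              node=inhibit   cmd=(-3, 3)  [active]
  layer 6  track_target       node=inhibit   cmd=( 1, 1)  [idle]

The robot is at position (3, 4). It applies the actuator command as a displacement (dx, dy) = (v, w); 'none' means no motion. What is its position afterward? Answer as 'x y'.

L0 seek_light: active, feeds wire = (2, 2)
L1 cruise: active, suppressor → wire = (-1, 2)
L2 dock: idle → wire stays (-1, 2)
L3 follow_wall: idle → wire stays (-1, 2)
L4 recharge: active, inhibitor → wire = none
L5 grasp: active, inhibitor → wire = none
L6 track_target: idle → wire stays none
actuator = none
position: (3, 4) + none = (3, 4)

3 4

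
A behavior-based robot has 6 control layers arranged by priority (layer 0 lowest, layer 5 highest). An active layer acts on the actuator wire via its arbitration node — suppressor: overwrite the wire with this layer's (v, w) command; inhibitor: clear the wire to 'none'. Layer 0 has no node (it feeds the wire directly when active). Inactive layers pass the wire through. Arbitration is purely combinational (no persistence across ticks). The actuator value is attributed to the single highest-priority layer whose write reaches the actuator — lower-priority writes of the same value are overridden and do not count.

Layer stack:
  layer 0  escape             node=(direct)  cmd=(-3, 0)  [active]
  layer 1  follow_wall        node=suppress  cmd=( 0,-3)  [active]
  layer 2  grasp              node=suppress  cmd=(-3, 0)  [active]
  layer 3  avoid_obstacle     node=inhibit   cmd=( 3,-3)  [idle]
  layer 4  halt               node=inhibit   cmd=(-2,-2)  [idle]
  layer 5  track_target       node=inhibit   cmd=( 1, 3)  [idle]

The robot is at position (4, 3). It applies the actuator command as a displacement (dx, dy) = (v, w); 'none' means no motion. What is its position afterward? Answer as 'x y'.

[0] escape on; wire := (-3, 0)
[1] follow_wall on (suppress); wire := (0, -3)
[2] grasp on (suppress); wire := (-3, 0)
[3] avoid_obstacle off; pass (-3, 0)
[4] halt off; pass (-3, 0)
[5] track_target off; pass (-3, 0)
output (-3, 0)
position: (4, 3) + (-3, 0) = (1, 3)

1 3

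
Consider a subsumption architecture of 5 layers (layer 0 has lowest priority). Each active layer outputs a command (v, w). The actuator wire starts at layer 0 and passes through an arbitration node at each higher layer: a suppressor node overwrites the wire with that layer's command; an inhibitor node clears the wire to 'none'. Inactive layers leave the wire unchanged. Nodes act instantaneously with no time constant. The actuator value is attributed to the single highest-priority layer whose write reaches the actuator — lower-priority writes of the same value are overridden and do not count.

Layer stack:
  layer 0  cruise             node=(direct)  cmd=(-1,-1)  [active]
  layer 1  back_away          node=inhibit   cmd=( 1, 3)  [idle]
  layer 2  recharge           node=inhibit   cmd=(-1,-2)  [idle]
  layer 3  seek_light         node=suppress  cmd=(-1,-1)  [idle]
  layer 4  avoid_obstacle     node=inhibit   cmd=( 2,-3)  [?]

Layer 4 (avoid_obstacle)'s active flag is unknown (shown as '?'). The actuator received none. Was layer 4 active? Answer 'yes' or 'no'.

If layer 4 is active=yes:
  actuator would be none
If layer 4 is active=no:
  actuator would be (-1, -1)
Observed none, so layer 4 was active.

yes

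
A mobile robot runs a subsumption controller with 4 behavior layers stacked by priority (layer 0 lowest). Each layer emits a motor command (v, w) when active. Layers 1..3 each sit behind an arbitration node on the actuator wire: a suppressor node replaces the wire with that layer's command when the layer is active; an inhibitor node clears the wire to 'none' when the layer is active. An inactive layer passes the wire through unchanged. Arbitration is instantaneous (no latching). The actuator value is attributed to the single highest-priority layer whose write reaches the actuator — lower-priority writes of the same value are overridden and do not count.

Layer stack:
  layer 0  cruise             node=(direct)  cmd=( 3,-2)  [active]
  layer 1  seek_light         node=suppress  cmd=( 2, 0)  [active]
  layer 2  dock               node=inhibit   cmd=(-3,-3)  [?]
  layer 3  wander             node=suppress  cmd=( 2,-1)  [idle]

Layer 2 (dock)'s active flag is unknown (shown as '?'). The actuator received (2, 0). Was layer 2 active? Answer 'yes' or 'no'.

no

If layer 2 is active=yes:
  actuator would be none
If layer 2 is active=no:
  actuator would be (2, 0)
Observed (2, 0), so layer 2 was idle.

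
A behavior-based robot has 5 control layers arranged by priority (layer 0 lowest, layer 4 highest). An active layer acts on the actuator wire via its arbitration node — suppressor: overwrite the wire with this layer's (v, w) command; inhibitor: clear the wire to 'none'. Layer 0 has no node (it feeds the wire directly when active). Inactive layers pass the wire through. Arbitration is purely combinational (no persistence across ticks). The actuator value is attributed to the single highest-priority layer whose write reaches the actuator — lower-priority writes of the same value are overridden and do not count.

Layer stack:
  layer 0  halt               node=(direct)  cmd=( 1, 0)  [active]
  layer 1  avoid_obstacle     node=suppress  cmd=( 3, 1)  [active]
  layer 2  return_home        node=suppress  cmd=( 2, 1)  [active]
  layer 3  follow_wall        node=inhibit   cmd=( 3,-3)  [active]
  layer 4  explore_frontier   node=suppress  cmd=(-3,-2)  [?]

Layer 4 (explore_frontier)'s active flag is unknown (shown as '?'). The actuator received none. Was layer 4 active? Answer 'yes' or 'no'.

no

If layer 4 is active=yes:
  actuator would be (-3, -2)
If layer 4 is active=no:
  actuator would be none
Observed none, so layer 4 was idle.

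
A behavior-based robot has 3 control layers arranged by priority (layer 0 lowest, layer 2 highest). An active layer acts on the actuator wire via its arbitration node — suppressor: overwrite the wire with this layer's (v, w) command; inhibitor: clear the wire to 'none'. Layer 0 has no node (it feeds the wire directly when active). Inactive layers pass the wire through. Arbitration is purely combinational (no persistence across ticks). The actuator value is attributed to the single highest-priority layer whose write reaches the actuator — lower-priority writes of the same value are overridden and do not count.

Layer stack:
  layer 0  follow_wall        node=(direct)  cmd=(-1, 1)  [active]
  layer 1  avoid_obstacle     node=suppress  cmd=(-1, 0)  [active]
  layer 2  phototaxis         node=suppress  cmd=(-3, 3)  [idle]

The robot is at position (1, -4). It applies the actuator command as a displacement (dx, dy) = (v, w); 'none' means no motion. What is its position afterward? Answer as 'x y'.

L0 follow_wall: active, feeds wire = (-1, 1)
L1 avoid_obstacle: active, suppressor → wire = (-1, 0)
L2 phototaxis: idle → wire stays (-1, 0)
actuator = (-1, 0)
position: (1, -4) + (-1, 0) = (0, -4)

0 -4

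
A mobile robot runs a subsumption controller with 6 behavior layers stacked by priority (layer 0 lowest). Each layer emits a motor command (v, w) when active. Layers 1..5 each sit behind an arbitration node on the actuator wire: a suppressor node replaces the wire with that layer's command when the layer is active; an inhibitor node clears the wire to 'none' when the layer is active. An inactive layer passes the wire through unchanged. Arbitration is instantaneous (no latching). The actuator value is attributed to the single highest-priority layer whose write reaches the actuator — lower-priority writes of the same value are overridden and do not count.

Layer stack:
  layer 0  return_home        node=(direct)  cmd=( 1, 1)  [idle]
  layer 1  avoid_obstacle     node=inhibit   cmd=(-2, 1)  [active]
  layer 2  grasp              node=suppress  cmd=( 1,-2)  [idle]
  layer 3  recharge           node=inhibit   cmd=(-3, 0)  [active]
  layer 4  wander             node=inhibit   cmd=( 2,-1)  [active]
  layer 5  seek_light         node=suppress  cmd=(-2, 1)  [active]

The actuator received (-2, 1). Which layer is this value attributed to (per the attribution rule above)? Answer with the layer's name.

seek_light

L0 return_home: idle → wire = none
L1 avoid_obstacle: active, inhibitor → wire = none
L2 grasp: idle → wire stays none
L3 recharge: active, inhibitor → wire = none
L4 wander: active, inhibitor → wire = none
L5 seek_light: active, suppressor → wire = (-2, 1)
actuator = (-2, 1)
last writer: layer 5 = seek_light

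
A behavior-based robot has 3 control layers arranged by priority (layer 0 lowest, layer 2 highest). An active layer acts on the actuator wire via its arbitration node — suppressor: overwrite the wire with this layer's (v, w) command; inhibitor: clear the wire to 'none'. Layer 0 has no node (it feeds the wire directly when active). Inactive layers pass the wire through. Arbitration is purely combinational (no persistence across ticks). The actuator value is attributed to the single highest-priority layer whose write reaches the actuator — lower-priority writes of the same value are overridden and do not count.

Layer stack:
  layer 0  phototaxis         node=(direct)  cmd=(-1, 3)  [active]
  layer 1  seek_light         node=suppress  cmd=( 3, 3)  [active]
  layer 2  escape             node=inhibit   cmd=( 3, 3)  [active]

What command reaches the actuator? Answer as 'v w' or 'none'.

none

layer 0 (phototaxis) active — direct: (-1, 3)
layer 1 (seek_light) active — suppresses: (3, 3)
layer 2 (escape) active — inhibits: none
→ actuator none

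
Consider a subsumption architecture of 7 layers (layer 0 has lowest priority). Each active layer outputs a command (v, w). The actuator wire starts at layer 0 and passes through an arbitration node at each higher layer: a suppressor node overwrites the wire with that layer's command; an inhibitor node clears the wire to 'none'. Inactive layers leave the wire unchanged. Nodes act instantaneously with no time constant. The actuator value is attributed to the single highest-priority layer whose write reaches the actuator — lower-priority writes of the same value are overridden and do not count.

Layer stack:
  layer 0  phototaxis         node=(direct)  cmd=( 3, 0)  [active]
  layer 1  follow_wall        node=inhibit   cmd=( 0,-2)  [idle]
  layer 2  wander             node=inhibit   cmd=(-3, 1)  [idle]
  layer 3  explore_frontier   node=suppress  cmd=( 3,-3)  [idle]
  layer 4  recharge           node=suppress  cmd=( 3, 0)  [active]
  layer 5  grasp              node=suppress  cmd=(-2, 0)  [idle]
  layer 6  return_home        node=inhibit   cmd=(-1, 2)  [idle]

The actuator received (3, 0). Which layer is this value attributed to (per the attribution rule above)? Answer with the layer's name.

[0] phototaxis on; wire := (3, 0)
[1] follow_wall off; pass (3, 0)
[2] wander off; pass (3, 0)
[3] explore_frontier off; pass (3, 0)
[4] recharge on (suppress); wire := (3, 0)
[5] grasp off; pass (3, 0)
[6] return_home off; pass (3, 0)
output (3, 0)
last writer: layer 4 = recharge

recharge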